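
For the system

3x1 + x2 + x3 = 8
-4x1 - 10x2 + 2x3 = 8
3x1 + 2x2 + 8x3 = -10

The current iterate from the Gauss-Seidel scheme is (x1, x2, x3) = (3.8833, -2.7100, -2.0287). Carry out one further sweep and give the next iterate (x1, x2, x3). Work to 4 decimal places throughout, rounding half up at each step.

One sweep:
  x1 = (8 - (1)·-2.7100 - (1)·-2.0287) / (3) = 4.2462
  x2 = (8 - (-4)·4.2462 - (2)·-2.0287) / (-10) = -2.9042
  x3 = (-10 - (3)·4.2462 - (2)·-2.9042) / (8) = -2.1163

(4.2462, -2.9042, -2.1163)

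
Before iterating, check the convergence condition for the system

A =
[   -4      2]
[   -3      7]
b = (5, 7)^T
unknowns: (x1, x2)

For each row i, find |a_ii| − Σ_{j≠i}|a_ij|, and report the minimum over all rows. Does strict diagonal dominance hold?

row 1: |-4| − (2) = 2
row 2: |7| − (3) = 4
minimum over rows = 2 → strictly diagonally dominant (convergence guaranteed)

2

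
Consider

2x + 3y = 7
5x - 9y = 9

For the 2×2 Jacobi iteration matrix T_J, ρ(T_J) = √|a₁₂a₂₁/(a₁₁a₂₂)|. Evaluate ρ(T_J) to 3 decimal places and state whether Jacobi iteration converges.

0.913

a₁₂a₂₁/(a₁₁a₂₂) = (3)·(5) / ((2)·(-9)) = -0.833333
ρ = √|-0.833333| = √0.833333 = 0.913
ρ < 1, so Jacobi converges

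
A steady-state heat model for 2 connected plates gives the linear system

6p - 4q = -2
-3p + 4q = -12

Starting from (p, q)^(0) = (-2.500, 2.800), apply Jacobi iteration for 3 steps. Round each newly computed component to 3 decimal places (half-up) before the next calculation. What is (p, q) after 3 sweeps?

(-1.567, -5.687)

Iteration 1:
  p = (-2 - (-4)·2.800) / (6) = 1.533
  q = (-12 - (-3)·-2.500) / (4) = -4.875
Iteration 2:
  p = (-2 - (-4)·-4.875) / (6) = -3.583
  q = (-12 - (-3)·1.533) / (4) = -1.850
Iteration 3:
  p = (-2 - (-4)·-1.850) / (6) = -1.567
  q = (-12 - (-3)·-3.583) / (4) = -5.687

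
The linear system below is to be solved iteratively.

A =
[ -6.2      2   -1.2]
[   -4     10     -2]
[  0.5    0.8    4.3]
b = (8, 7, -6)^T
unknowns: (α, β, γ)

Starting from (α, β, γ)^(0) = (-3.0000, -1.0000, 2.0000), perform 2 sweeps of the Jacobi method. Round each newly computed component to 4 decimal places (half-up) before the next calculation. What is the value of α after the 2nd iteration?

-1.1560

Iteration 1:
  α = (8 - (2)·-1.0000 - (-1.2)·2.0000) / (-6.2) = -2.0000
  β = (7 - (-4)·-3.0000 - (-2)·2.0000) / (10) = -0.1000
  γ = (-6 - (0.5)·-3.0000 - (0.8)·-1.0000) / (4.3) = -0.8605
Iteration 2:
  α = (8 - (2)·-0.1000 - (-1.2)·-0.8605) / (-6.2) = -1.1560
  β = (7 - (-4)·-2.0000 - (-2)·-0.8605) / (10) = -0.2721
  γ = (-6 - (0.5)·-2.0000 - (0.8)·-0.1000) / (4.3) = -1.1442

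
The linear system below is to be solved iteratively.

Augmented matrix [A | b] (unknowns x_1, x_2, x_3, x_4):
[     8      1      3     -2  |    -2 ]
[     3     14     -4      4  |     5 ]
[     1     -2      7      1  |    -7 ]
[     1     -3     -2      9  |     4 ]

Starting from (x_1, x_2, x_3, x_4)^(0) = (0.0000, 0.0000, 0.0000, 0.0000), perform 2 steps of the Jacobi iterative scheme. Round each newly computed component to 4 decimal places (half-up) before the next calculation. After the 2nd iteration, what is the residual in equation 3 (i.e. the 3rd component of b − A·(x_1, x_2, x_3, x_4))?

Iteration 1:
  x_1 = (-2 - (1)·0.0000 - (3)·0.0000 - (-2)·0.0000) / (8) = -0.2500
  x_2 = (5 - (3)·0.0000 - (-4)·0.0000 - (4)·0.0000) / (14) = 0.3571
  x_3 = (-7 - (1)·0.0000 - (-2)·0.0000 - (1)·0.0000) / (7) = -1.0000
  x_4 = (4 - (1)·0.0000 - (-3)·0.0000 - (-2)·0.0000) / (9) = 0.4444
Iteration 2:
  x_1 = (-2 - (1)·0.3571 - (3)·-1.0000 - (-2)·0.4444) / (8) = 0.1915
  x_2 = (5 - (3)·-0.2500 - (-4)·-1.0000 - (4)·0.4444) / (14) = -0.0020
  x_3 = (-7 - (1)·-0.2500 - (-2)·0.3571 - (1)·0.4444) / (7) = -0.9257
  x_4 = (4 - (1)·-0.2500 - (-3)·0.3571 - (-2)·-1.0000) / (9) = 0.3690
Residual b − A·x = (-0.0149, -0.7253, -1.0846, -1.3699)

-1.0846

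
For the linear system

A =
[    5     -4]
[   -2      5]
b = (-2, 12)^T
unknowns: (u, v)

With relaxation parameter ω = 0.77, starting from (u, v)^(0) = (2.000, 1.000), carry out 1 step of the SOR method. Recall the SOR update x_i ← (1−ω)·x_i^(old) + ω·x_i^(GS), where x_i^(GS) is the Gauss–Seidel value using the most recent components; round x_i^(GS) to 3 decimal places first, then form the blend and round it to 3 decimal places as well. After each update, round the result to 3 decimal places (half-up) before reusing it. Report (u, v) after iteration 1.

Iteration 1:
  u: GS value = (-2 - (-4)·1.000) / (5) = 0.400;  u ← (1−ω)·2.000 + ω·0.400 = 0.768
  v: GS value = (12 - (-2)·0.768) / (5) = 2.707;  v ← (1−ω)·1.000 + ω·2.707 = 2.314

(0.768, 2.314)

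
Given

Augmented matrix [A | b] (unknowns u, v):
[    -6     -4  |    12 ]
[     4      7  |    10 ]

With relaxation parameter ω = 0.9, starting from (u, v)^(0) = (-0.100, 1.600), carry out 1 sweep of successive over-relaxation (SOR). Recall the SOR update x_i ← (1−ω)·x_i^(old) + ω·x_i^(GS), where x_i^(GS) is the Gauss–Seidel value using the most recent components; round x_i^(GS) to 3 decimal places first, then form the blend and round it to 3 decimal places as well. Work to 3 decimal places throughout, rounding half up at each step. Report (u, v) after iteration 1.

Iteration 1:
  u: GS value = (12 - (-4)·1.600) / (-6) = -3.067;  u ← (1−ω)·-0.100 + ω·-3.067 = -2.770
  v: GS value = (10 - (4)·-2.770) / (7) = 3.011;  v ← (1−ω)·1.600 + ω·3.011 = 2.870

(-2.770, 2.870)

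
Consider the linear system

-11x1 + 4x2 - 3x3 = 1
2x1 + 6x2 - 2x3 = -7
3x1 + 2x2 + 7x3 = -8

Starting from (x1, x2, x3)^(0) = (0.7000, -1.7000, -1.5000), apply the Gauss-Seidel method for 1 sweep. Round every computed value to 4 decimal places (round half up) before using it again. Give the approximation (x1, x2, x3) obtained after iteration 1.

Iteration 1:
  x1 = (1 - (4)·-1.7000 - (-3)·-1.5000) / (-11) = -0.3000
  x2 = (-7 - (2)·-0.3000 - (-2)·-1.5000) / (6) = -1.5667
  x3 = (-8 - (3)·-0.3000 - (2)·-1.5667) / (7) = -0.5667

(-0.3000, -1.5667, -0.5667)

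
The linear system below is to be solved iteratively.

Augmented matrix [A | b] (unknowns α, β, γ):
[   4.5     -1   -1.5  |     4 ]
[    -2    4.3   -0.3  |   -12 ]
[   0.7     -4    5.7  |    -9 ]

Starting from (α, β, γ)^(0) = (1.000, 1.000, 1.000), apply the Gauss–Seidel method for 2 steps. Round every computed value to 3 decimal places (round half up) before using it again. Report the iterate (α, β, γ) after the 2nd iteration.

(-0.631, -3.307, -3.822)

Iteration 1:
  α = (4 - (-1)·1.000 - (-1.5)·1.000) / (4.5) = 1.444
  β = (-12 - (-2)·1.444 - (-0.3)·1.000) / (4.3) = -2.049
  γ = (-9 - (0.7)·1.444 - (-4)·-2.049) / (5.7) = -3.194
Iteration 2:
  α = (4 - (-1)·-2.049 - (-1.5)·-3.194) / (4.5) = -0.631
  β = (-12 - (-2)·-0.631 - (-0.3)·-3.194) / (4.3) = -3.307
  γ = (-9 - (0.7)·-0.631 - (-4)·-3.307) / (5.7) = -3.822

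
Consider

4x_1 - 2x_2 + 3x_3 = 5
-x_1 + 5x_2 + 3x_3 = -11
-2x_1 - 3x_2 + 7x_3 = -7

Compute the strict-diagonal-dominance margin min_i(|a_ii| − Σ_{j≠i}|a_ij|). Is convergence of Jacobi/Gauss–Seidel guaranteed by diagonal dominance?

-1

row 1: |4| − (2+3) = -1
row 2: |5| − (1+3) = 1
row 3: |7| − (2+3) = 2
minimum over rows = -1 → not strictly diagonally dominant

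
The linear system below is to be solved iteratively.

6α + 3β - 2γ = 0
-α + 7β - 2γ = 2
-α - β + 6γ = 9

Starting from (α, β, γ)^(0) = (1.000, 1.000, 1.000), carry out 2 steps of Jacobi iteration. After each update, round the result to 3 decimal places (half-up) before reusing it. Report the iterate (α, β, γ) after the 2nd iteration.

Iteration 1:
  α = (0 - (3)·1.000 - (-2)·1.000) / (6) = -0.167
  β = (2 - (-1)·1.000 - (-2)·1.000) / (7) = 0.714
  γ = (9 - (-1)·1.000 - (-1)·1.000) / (6) = 1.833
Iteration 2:
  α = (0 - (3)·0.714 - (-2)·1.833) / (6) = 0.254
  β = (2 - (-1)·-0.167 - (-2)·1.833) / (7) = 0.786
  γ = (9 - (-1)·-0.167 - (-1)·0.714) / (6) = 1.591

(0.254, 0.786, 1.591)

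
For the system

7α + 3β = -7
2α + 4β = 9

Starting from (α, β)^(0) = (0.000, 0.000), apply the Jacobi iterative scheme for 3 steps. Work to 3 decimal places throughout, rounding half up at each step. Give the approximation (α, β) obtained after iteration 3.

Iteration 1:
  α = (-7 - (3)·0.000) / (7) = -1.000
  β = (9 - (2)·0.000) / (4) = 2.250
Iteration 2:
  α = (-7 - (3)·2.250) / (7) = -1.964
  β = (9 - (2)·-1.000) / (4) = 2.750
Iteration 3:
  α = (-7 - (3)·2.750) / (7) = -2.179
  β = (9 - (2)·-1.964) / (4) = 3.232

(-2.179, 3.232)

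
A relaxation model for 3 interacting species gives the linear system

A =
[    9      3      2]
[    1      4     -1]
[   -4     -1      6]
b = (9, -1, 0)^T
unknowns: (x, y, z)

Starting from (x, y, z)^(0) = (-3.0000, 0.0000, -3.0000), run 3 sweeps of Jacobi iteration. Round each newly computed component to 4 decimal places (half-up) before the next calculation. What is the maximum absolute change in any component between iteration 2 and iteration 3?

0.8021

Iteration 1:
  x = (9 - (3)·0.0000 - (2)·-3.0000) / (9) = 1.6667
  y = (-1 - (1)·-3.0000 - (-1)·-3.0000) / (4) = -0.2500
  z = (0 - (-4)·-3.0000 - (-1)·0.0000) / (6) = -2.0000
Iteration 2:
  x = (9 - (3)·-0.2500 - (2)·-2.0000) / (9) = 1.5278
  y = (-1 - (1)·1.6667 - (-1)·-2.0000) / (4) = -1.1667
  z = (0 - (-4)·1.6667 - (-1)·-0.2500) / (6) = 1.0695
Iteration 3:
  x = (9 - (3)·-1.1667 - (2)·1.0695) / (9) = 1.1512
  y = (-1 - (1)·1.5278 - (-1)·1.0695) / (4) = -0.3646
  z = (0 - (-4)·1.5278 - (-1)·-1.1667) / (6) = 0.8241
Change: (-0.3766, 0.8021, -0.2454) → max |·| = 0.8021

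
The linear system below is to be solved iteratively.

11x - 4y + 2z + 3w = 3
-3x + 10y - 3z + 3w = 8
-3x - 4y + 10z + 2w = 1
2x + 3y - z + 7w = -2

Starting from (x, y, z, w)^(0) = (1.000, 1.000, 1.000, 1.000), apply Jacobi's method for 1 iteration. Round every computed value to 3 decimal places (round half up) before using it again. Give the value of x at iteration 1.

0.182

Iteration 1:
  x = (3 - (-4)·1.000 - (2)·1.000 - (3)·1.000) / (11) = 0.182
  y = (8 - (-3)·1.000 - (-3)·1.000 - (3)·1.000) / (10) = 1.100
  z = (1 - (-3)·1.000 - (-4)·1.000 - (2)·1.000) / (10) = 0.600
  w = (-2 - (2)·1.000 - (3)·1.000 - (-1)·1.000) / (7) = -0.857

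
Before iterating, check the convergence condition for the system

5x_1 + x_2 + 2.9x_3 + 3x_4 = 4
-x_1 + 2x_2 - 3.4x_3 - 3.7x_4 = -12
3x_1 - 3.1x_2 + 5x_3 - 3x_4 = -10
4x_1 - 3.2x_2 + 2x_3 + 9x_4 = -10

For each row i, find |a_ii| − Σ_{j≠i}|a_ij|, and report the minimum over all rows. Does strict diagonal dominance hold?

-6.1

row 1: |5| − (1+2.9+3) = -1.9
row 2: |2| − (1+3.4+3.7) = -6.1
row 3: |5| − (3+3.1+3) = -4.1
row 4: |9| − (4+3.2+2) = -0.2
minimum over rows = -6.1 → not strictly diagonally dominant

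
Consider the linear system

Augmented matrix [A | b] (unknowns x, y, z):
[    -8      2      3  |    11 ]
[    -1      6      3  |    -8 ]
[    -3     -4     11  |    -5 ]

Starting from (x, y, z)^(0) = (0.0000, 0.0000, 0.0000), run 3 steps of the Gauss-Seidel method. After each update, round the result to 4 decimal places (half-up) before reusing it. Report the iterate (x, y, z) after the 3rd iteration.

Iteration 1:
  x = (11 - (2)·0.0000 - (3)·0.0000) / (-8) = -1.3750
  y = (-8 - (-1)·-1.3750 - (3)·0.0000) / (6) = -1.5625
  z = (-5 - (-3)·-1.3750 - (-4)·-1.5625) / (11) = -1.3977
Iteration 2:
  x = (11 - (2)·-1.5625 - (3)·-1.3977) / (-8) = -2.2898
  y = (-8 - (-1)·-2.2898 - (3)·-1.3977) / (6) = -1.0161
  z = (-5 - (-3)·-2.2898 - (-4)·-1.0161) / (11) = -1.4485
Iteration 3:
  x = (11 - (2)·-1.0161 - (3)·-1.4485) / (-8) = -2.1722
  y = (-8 - (-1)·-2.1722 - (3)·-1.4485) / (6) = -0.9711
  z = (-5 - (-3)·-2.1722 - (-4)·-0.9711) / (11) = -1.4001

(-2.1722, -0.9711, -1.4001)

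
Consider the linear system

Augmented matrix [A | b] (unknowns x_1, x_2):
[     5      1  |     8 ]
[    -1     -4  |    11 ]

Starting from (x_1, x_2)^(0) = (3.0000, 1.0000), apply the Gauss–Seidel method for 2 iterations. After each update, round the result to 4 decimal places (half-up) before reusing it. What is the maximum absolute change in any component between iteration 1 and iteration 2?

Iteration 1:
  x_1 = (8 - (1)·1.0000) / (5) = 1.4000
  x_2 = (11 - (-1)·1.4000) / (-4) = -3.1000
Iteration 2:
  x_1 = (8 - (1)·-3.1000) / (5) = 2.2200
  x_2 = (11 - (-1)·2.2200) / (-4) = -3.3050
Change: (0.8200, -0.2050) → max |·| = 0.8200

0.8200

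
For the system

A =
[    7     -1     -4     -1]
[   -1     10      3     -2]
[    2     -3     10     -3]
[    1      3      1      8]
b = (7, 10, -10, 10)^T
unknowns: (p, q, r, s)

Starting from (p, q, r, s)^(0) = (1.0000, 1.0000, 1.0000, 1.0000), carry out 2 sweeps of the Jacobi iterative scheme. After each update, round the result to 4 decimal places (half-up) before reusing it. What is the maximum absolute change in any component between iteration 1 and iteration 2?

0.9678

Iteration 1:
  p = (7 - (-1)·1.0000 - (-4)·1.0000 - (-1)·1.0000) / (7) = 1.8571
  q = (10 - (-1)·1.0000 - (3)·1.0000 - (-2)·1.0000) / (10) = 1.0000
  r = (-10 - (2)·1.0000 - (-3)·1.0000 - (-3)·1.0000) / (10) = -0.6000
  s = (10 - (1)·1.0000 - (3)·1.0000 - (1)·1.0000) / (8) = 0.6250
Iteration 2:
  p = (7 - (-1)·1.0000 - (-4)·-0.6000 - (-1)·0.6250) / (7) = 0.8893
  q = (10 - (-1)·1.8571 - (3)·-0.6000 - (-2)·0.6250) / (10) = 1.4907
  r = (-10 - (2)·1.8571 - (-3)·1.0000 - (-3)·0.6250) / (10) = -0.8839
  s = (10 - (1)·1.8571 - (3)·1.0000 - (1)·-0.6000) / (8) = 0.7179
Change: (-0.9678, 0.4907, -0.2839, 0.0929) → max |·| = 0.9678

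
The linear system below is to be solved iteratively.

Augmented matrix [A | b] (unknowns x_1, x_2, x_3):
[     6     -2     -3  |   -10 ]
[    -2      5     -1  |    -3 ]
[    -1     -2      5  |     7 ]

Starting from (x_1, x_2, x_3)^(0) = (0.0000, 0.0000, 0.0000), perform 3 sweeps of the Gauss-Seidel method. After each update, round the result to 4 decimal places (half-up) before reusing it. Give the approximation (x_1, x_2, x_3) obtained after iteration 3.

Iteration 1:
  x_1 = (-10 - (-2)·0.0000 - (-3)·0.0000) / (6) = -1.6667
  x_2 = (-3 - (-2)·-1.6667 - (-1)·0.0000) / (5) = -1.2667
  x_3 = (7 - (-1)·-1.6667 - (-2)·-1.2667) / (5) = 0.5600
Iteration 2:
  x_1 = (-10 - (-2)·-1.2667 - (-3)·0.5600) / (6) = -1.8089
  x_2 = (-3 - (-2)·-1.8089 - (-1)·0.5600) / (5) = -1.2116
  x_3 = (7 - (-1)·-1.8089 - (-2)·-1.2116) / (5) = 0.5536
Iteration 3:
  x_1 = (-10 - (-2)·-1.2116 - (-3)·0.5536) / (6) = -1.7937
  x_2 = (-3 - (-2)·-1.7937 - (-1)·0.5536) / (5) = -1.2068
  x_3 = (7 - (-1)·-1.7937 - (-2)·-1.2068) / (5) = 0.5585

(-1.7937, -1.2068, 0.5585)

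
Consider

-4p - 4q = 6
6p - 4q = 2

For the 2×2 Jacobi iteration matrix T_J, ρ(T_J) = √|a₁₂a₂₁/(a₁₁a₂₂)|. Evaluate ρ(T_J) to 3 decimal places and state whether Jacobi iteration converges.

a₁₂a₂₁/(a₁₁a₂₂) = (-4)·(6) / ((-4)·(-4)) = -1.500000
ρ = √|-1.500000| = √1.500000 = 1.225
ρ > 1, so Jacobi diverges

1.225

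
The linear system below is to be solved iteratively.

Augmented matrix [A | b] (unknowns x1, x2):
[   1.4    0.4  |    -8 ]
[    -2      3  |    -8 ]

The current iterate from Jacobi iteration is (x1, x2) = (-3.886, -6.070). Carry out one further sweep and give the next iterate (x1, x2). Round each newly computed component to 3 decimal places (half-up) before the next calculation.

(-3.980, -5.257)

One sweep:
  x1 = (-8 - (0.4)·-6.070) / (1.4) = -3.980
  x2 = (-8 - (-2)·-3.886) / (3) = -5.257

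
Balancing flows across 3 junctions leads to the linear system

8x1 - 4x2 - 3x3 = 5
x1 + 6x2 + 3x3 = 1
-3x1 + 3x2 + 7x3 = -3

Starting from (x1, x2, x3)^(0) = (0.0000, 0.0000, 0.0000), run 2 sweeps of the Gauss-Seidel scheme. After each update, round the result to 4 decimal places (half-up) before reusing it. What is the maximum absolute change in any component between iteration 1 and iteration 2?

0.1003

Iteration 1:
  x1 = (5 - (-4)·0.0000 - (-3)·0.0000) / (8) = 0.6250
  x2 = (1 - (1)·0.6250 - (3)·0.0000) / (6) = 0.0625
  x3 = (-3 - (-3)·0.6250 - (3)·0.0625) / (7) = -0.1875
Iteration 2:
  x1 = (5 - (-4)·0.0625 - (-3)·-0.1875) / (8) = 0.5859
  x2 = (1 - (1)·0.5859 - (3)·-0.1875) / (6) = 0.1628
  x3 = (-3 - (-3)·0.5859 - (3)·0.1628) / (7) = -0.2472
Change: (-0.0391, 0.1003, -0.0597) → max |·| = 0.1003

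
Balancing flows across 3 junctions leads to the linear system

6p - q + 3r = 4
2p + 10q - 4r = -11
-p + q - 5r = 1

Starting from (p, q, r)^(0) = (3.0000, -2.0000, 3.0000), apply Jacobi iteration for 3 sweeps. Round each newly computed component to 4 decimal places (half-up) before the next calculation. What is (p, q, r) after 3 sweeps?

(0.4756, -1.3633, -0.7060)

Iteration 1:
  p = (4 - (-1)·-2.0000 - (3)·3.0000) / (6) = -1.1667
  q = (-11 - (2)·3.0000 - (-4)·3.0000) / (10) = -0.5000
  r = (1 - (-1)·3.0000 - (1)·-2.0000) / (-5) = -1.2000
Iteration 2:
  p = (4 - (-1)·-0.5000 - (3)·-1.2000) / (6) = 1.1833
  q = (-11 - (2)·-1.1667 - (-4)·-1.2000) / (10) = -1.3467
  r = (1 - (-1)·-1.1667 - (1)·-0.5000) / (-5) = -0.0667
Iteration 3:
  p = (4 - (-1)·-1.3467 - (3)·-0.0667) / (6) = 0.4756
  q = (-11 - (2)·1.1833 - (-4)·-0.0667) / (10) = -1.3633
  r = (1 - (-1)·1.1833 - (1)·-1.3467) / (-5) = -0.7060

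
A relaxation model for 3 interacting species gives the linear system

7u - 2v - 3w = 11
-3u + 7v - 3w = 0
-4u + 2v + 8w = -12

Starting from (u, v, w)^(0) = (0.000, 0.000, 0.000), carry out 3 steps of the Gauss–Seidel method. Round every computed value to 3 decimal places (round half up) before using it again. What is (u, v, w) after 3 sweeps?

(1.264, 0.173, -0.911)

Iteration 1:
  u = (11 - (-2)·0.000 - (-3)·0.000) / (7) = 1.571
  v = (0 - (-3)·1.571 - (-3)·0.000) / (7) = 0.673
  w = (-12 - (-4)·1.571 - (2)·0.673) / (8) = -0.883
Iteration 2:
  u = (11 - (-2)·0.673 - (-3)·-0.883) / (7) = 1.385
  v = (0 - (-3)·1.385 - (-3)·-0.883) / (7) = 0.215
  w = (-12 - (-4)·1.385 - (2)·0.215) / (8) = -0.861
Iteration 3:
  u = (11 - (-2)·0.215 - (-3)·-0.861) / (7) = 1.264
  v = (0 - (-3)·1.264 - (-3)·-0.861) / (7) = 0.173
  w = (-12 - (-4)·1.264 - (2)·0.173) / (8) = -0.911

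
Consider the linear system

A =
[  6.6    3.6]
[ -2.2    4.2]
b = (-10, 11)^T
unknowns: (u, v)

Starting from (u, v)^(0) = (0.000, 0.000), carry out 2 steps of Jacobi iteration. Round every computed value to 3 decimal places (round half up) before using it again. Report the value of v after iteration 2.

1.825

Iteration 1:
  u = (-10 - (3.6)·0.000) / (6.6) = -1.515
  v = (11 - (-2.2)·0.000) / (4.2) = 2.619
Iteration 2:
  u = (-10 - (3.6)·2.619) / (6.6) = -2.944
  v = (11 - (-2.2)·-1.515) / (4.2) = 1.825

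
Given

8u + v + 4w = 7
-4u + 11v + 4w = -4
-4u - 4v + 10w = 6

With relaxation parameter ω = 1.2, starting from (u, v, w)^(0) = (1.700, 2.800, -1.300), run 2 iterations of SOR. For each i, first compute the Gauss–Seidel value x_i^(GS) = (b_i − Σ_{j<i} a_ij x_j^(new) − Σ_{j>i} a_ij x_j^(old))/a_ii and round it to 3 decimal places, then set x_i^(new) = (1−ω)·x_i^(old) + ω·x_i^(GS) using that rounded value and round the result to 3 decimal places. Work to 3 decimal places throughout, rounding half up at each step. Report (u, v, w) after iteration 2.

Iteration 1:
  u: GS value = (7 - (1)·2.800 - (4)·-1.300) / (8) = 1.175;  u ← (1−ω)·1.700 + ω·1.175 = 1.070
  v: GS value = (-4 - (-4)·1.070 - (4)·-1.300) / (11) = 0.498;  v ← (1−ω)·2.800 + ω·0.498 = 0.038
  w: GS value = (6 - (-4)·1.070 - (-4)·0.038) / (10) = 1.043;  w ← (1−ω)·-1.300 + ω·1.043 = 1.512
Iteration 2:
  u: GS value = (7 - (1)·0.038 - (4)·1.512) / (8) = 0.114;  u ← (1−ω)·1.070 + ω·0.114 = -0.077
  v: GS value = (-4 - (-4)·-0.077 - (4)·1.512) / (11) = -0.941;  v ← (1−ω)·0.038 + ω·-0.941 = -1.137
  w: GS value = (6 - (-4)·-0.077 - (-4)·-1.137) / (10) = 0.114;  w ← (1−ω)·1.512 + ω·0.114 = -0.166

(-0.077, -1.137, -0.166)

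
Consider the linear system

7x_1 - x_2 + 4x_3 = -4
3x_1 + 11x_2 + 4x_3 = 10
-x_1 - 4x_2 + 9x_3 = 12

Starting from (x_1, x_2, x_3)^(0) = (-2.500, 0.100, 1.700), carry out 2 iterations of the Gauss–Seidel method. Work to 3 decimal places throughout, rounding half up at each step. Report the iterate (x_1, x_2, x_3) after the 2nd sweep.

Iteration 1:
  x_1 = (-4 - (-1)·0.100 - (4)·1.700) / (7) = -1.529
  x_2 = (10 - (3)·-1.529 - (4)·1.700) / (11) = 0.708
  x_3 = (12 - (-1)·-1.529 - (-4)·0.708) / (9) = 1.478
Iteration 2:
  x_1 = (-4 - (-1)·0.708 - (4)·1.478) / (7) = -1.315
  x_2 = (10 - (3)·-1.315 - (4)·1.478) / (11) = 0.730
  x_3 = (12 - (-1)·-1.315 - (-4)·0.730) / (9) = 1.512

(-1.315, 0.730, 1.512)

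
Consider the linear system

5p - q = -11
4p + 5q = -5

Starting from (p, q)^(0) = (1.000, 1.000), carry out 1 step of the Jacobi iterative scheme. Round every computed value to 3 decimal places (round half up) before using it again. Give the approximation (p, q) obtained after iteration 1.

Iteration 1:
  p = (-11 - (-1)·1.000) / (5) = -2.000
  q = (-5 - (4)·1.000) / (5) = -1.800

(-2.000, -1.800)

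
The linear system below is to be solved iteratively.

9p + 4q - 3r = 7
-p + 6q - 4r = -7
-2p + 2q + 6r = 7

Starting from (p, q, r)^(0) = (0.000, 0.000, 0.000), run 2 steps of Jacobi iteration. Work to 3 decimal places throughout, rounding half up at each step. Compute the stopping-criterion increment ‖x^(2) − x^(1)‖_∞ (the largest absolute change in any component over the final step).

Iteration 1:
  p = (7 - (4)·0.000 - (-3)·0.000) / (9) = 0.778
  q = (-7 - (-1)·0.000 - (-4)·0.000) / (6) = -1.167
  r = (7 - (-2)·0.000 - (2)·0.000) / (6) = 1.167
Iteration 2:
  p = (7 - (4)·-1.167 - (-3)·1.167) / (9) = 1.685
  q = (-7 - (-1)·0.778 - (-4)·1.167) / (6) = -0.259
  r = (7 - (-2)·0.778 - (2)·-1.167) / (6) = 1.815
Change: (0.907, 0.908, 0.648) → max |·| = 0.908

0.908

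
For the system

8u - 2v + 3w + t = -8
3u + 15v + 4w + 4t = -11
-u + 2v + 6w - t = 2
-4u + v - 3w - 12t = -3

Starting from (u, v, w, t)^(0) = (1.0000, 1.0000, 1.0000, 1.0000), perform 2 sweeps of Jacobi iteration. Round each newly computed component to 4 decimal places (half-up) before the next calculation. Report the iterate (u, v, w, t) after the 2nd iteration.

Iteration 1:
  u = (-8 - (-2)·1.0000 - (3)·1.0000 - (1)·1.0000) / (8) = -1.2500
  v = (-11 - (3)·1.0000 - (4)·1.0000 - (4)·1.0000) / (15) = -1.4667
  w = (2 - (-1)·1.0000 - (2)·1.0000 - (-1)·1.0000) / (6) = 0.3333
  t = (-3 - (-4)·1.0000 - (1)·1.0000 - (-3)·1.0000) / (-12) = -0.2500
Iteration 2:
  u = (-8 - (-2)·-1.4667 - (3)·0.3333 - (1)·-0.2500) / (8) = -1.4604
  v = (-11 - (3)·-1.2500 - (4)·0.3333 - (4)·-0.2500) / (15) = -0.5055
  w = (2 - (-1)·-1.2500 - (2)·-1.4667 - (-1)·-0.2500) / (6) = 0.5722
  t = (-3 - (-4)·-1.2500 - (1)·-1.4667 - (-3)·0.3333) / (-12) = 0.4611

(-1.4604, -0.5055, 0.5722, 0.4611)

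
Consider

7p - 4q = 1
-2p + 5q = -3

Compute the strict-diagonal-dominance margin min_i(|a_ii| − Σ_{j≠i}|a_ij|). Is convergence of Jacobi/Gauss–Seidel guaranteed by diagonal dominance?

row 1: |7| − (4) = 3
row 2: |5| − (2) = 3
minimum over rows = 3 → strictly diagonally dominant (convergence guaranteed)

3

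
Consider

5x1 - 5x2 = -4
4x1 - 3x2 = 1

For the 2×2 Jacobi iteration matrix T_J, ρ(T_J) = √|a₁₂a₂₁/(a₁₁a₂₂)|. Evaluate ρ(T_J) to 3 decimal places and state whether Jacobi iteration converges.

a₁₂a₂₁/(a₁₁a₂₂) = (-5)·(4) / ((5)·(-3)) = 1.333333
ρ = √|1.333333| = √1.333333 = 1.155
ρ > 1, so Jacobi diverges

1.155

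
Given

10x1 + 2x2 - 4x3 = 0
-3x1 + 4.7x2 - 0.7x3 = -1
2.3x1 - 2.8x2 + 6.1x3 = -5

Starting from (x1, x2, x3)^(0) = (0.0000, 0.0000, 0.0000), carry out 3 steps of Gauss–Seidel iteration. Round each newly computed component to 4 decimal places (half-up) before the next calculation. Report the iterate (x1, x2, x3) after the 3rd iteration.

(-0.2698, -0.5269, -0.9598)

Iteration 1:
  x1 = (0 - (2)·0.0000 - (-4)·0.0000) / (10) = 0.0000
  x2 = (-1 - (-3)·0.0000 - (-0.7)·0.0000) / (4.7) = -0.2128
  x3 = (-5 - (2.3)·0.0000 - (-2.8)·-0.2128) / (6.1) = -0.9174
Iteration 2:
  x1 = (0 - (2)·-0.2128 - (-4)·-0.9174) / (10) = -0.3244
  x2 = (-1 - (-3)·-0.3244 - (-0.7)·-0.9174) / (4.7) = -0.5565
  x3 = (-5 - (2.3)·-0.3244 - (-2.8)·-0.5565) / (6.1) = -0.9528
Iteration 3:
  x1 = (0 - (2)·-0.5565 - (-4)·-0.9528) / (10) = -0.2698
  x2 = (-1 - (-3)·-0.2698 - (-0.7)·-0.9528) / (4.7) = -0.5269
  x3 = (-5 - (2.3)·-0.2698 - (-2.8)·-0.5269) / (6.1) = -0.9598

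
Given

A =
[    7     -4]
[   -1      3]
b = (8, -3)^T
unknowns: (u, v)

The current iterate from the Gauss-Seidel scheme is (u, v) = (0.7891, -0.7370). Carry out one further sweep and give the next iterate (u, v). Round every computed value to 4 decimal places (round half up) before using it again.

(0.7217, -0.7594)

One sweep:
  u = (8 - (-4)·-0.7370) / (7) = 0.7217
  v = (-3 - (-1)·0.7217) / (3) = -0.7594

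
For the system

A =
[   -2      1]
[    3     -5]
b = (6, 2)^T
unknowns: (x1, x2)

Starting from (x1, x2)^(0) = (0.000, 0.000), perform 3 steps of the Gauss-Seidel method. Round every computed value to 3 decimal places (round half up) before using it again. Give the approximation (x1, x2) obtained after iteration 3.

Iteration 1:
  x1 = (6 - (1)·0.000) / (-2) = -3.000
  x2 = (2 - (3)·-3.000) / (-5) = -2.200
Iteration 2:
  x1 = (6 - (1)·-2.200) / (-2) = -4.100
  x2 = (2 - (3)·-4.100) / (-5) = -2.860
Iteration 3:
  x1 = (6 - (1)·-2.860) / (-2) = -4.430
  x2 = (2 - (3)·-4.430) / (-5) = -3.058

(-4.430, -3.058)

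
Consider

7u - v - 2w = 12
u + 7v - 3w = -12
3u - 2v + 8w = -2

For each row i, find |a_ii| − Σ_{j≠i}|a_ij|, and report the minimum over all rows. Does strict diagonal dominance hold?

3

row 1: |7| − (1+2) = 4
row 2: |7| − (1+3) = 3
row 3: |8| − (3+2) = 3
minimum over rows = 3 → strictly diagonally dominant (convergence guaranteed)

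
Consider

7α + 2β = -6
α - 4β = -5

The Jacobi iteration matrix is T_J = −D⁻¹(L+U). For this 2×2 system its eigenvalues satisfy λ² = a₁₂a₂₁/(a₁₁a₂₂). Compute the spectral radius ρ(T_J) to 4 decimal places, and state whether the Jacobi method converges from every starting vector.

a₁₂a₂₁/(a₁₁a₂₂) = (2)·(1) / ((7)·(-4)) = -0.071429
ρ = √|-0.071429| = √0.071429 = 0.2673
ρ < 1, so Jacobi converges

0.2673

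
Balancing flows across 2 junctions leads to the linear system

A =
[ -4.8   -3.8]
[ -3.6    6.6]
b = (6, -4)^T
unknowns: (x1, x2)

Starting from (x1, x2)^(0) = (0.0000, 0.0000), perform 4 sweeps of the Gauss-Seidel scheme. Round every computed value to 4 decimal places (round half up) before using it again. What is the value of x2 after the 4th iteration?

-0.8682

Iteration 1:
  x1 = (6 - (-3.8)·0.0000) / (-4.8) = -1.2500
  x2 = (-4 - (-3.6)·-1.2500) / (6.6) = -1.2879
Iteration 2:
  x1 = (6 - (-3.8)·-1.2879) / (-4.8) = -0.2304
  x2 = (-4 - (-3.6)·-0.2304) / (6.6) = -0.7317
Iteration 3:
  x1 = (6 - (-3.8)·-0.7317) / (-4.8) = -0.6707
  x2 = (-4 - (-3.6)·-0.6707) / (6.6) = -0.9719
Iteration 4:
  x1 = (6 - (-3.8)·-0.9719) / (-4.8) = -0.4806
  x2 = (-4 - (-3.6)·-0.4806) / (6.6) = -0.8682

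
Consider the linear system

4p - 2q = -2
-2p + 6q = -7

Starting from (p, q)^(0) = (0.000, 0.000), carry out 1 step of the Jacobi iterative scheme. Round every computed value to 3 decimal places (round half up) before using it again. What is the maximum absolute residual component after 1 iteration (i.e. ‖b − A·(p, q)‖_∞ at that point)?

Iteration 1:
  p = (-2 - (-2)·0.000) / (4) = -0.500
  q = (-7 - (-2)·0.000) / (6) = -1.167
Residual b − A·x = (-2.334, -0.998); ∞-norm = 2.334

2.334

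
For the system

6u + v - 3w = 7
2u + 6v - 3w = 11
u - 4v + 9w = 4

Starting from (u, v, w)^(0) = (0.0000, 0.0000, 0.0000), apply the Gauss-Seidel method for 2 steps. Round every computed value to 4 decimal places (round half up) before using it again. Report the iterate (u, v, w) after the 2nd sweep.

(1.4043, 1.8436, 1.1078)

Iteration 1:
  u = (7 - (1)·0.0000 - (-3)·0.0000) / (6) = 1.1667
  v = (11 - (2)·1.1667 - (-3)·0.0000) / (6) = 1.4444
  w = (4 - (1)·1.1667 - (-4)·1.4444) / (9) = 0.9568
Iteration 2:
  u = (7 - (1)·1.4444 - (-3)·0.9568) / (6) = 1.4043
  v = (11 - (2)·1.4043 - (-3)·0.9568) / (6) = 1.8436
  w = (4 - (1)·1.4043 - (-4)·1.8436) / (9) = 1.1078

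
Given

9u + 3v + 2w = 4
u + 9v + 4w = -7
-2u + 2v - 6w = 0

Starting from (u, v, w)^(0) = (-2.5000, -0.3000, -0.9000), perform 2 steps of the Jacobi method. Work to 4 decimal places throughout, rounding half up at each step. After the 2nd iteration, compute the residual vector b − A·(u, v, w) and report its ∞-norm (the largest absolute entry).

5.2890

Iteration 1:
  u = (4 - (3)·-0.3000 - (2)·-0.9000) / (9) = 0.7444
  v = (-7 - (1)·-2.5000 - (4)·-0.9000) / (9) = -0.1000
  w = (0 - (-2)·-2.5000 - (2)·-0.3000) / (-6) = 0.7333
Iteration 2:
  u = (4 - (3)·-0.1000 - (2)·0.7333) / (9) = 0.3148
  v = (-7 - (1)·0.7444 - (4)·0.7333) / (9) = -1.1864
  w = (0 - (-2)·0.7444 - (2)·-0.1000) / (-6) = -0.2815
Residual b − A·x = (5.2890, 4.4888, 1.3134); ∞-norm = 5.2890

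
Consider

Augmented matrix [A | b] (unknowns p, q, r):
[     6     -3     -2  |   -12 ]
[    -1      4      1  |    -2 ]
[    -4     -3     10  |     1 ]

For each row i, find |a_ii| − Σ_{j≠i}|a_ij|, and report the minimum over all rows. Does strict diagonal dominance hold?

row 1: |6| − (3+2) = 1
row 2: |4| − (1+1) = 2
row 3: |10| − (4+3) = 3
minimum over rows = 1 → strictly diagonally dominant (convergence guaranteed)

1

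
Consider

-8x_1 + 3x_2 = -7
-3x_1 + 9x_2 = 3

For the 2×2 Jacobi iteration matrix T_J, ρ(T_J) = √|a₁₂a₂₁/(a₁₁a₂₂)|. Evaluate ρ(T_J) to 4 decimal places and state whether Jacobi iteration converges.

a₁₂a₂₁/(a₁₁a₂₂) = (3)·(-3) / ((-8)·(9)) = 0.125000
ρ = √|0.125000| = √0.125000 = 0.3536
ρ < 1, so Jacobi converges

0.3536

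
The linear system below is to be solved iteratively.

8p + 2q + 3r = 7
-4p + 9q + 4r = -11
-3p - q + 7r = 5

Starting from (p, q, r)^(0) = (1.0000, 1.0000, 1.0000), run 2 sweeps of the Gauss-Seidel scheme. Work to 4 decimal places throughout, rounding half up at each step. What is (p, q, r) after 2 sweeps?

(1.0392, -1.0267, 1.0130)

Iteration 1:
  p = (7 - (2)·1.0000 - (3)·1.0000) / (8) = 0.2500
  q = (-11 - (-4)·0.2500 - (4)·1.0000) / (9) = -1.5556
  r = (5 - (-3)·0.2500 - (-1)·-1.5556) / (7) = 0.5992
Iteration 2:
  p = (7 - (2)·-1.5556 - (3)·0.5992) / (8) = 1.0392
  q = (-11 - (-4)·1.0392 - (4)·0.5992) / (9) = -1.0267
  r = (5 - (-3)·1.0392 - (-1)·-1.0267) / (7) = 1.0130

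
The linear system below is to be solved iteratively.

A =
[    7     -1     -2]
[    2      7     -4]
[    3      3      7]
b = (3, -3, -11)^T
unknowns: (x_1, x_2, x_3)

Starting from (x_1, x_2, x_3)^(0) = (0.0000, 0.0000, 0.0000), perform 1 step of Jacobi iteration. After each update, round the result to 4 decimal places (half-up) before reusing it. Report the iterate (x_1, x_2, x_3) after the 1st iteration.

Iteration 1:
  x_1 = (3 - (-1)·0.0000 - (-2)·0.0000) / (7) = 0.4286
  x_2 = (-3 - (2)·0.0000 - (-4)·0.0000) / (7) = -0.4286
  x_3 = (-11 - (3)·0.0000 - (3)·0.0000) / (7) = -1.5714

(0.4286, -0.4286, -1.5714)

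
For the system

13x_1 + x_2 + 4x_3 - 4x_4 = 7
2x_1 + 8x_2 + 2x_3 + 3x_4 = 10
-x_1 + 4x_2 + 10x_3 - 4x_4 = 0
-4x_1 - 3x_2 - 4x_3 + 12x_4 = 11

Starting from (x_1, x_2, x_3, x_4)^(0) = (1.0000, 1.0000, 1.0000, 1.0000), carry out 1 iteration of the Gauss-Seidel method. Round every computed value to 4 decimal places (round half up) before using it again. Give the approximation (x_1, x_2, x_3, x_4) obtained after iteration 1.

(0.4615, 0.5096, 0.2423, 1.2787)

Iteration 1:
  x_1 = (7 - (1)·1.0000 - (4)·1.0000 - (-4)·1.0000) / (13) = 0.4615
  x_2 = (10 - (2)·0.4615 - (2)·1.0000 - (3)·1.0000) / (8) = 0.5096
  x_3 = (0 - (-1)·0.4615 - (4)·0.5096 - (-4)·1.0000) / (10) = 0.2423
  x_4 = (11 - (-4)·0.4615 - (-3)·0.5096 - (-4)·0.2423) / (12) = 1.2787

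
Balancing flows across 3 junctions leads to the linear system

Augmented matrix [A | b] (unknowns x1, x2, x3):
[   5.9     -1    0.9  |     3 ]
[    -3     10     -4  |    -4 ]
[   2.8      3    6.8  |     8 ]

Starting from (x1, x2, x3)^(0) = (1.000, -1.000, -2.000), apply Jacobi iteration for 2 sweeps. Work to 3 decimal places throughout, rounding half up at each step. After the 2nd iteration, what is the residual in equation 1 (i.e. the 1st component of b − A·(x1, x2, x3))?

Iteration 1:
  x1 = (3 - (-1)·-1.000 - (0.9)·-2.000) / (5.9) = 0.644
  x2 = (-4 - (-3)·1.000 - (-4)·-2.000) / (10) = -0.900
  x3 = (8 - (2.8)·1.000 - (3)·-1.000) / (6.8) = 1.206
Iteration 2:
  x1 = (3 - (-1)·-0.900 - (0.9)·1.206) / (5.9) = 0.172
  x2 = (-4 - (-3)·0.644 - (-4)·1.206) / (10) = 0.276
  x3 = (8 - (2.8)·0.644 - (3)·-0.900) / (6.8) = 1.308
Residual b − A·x = (1.084, -1.012, -2.204)

1.084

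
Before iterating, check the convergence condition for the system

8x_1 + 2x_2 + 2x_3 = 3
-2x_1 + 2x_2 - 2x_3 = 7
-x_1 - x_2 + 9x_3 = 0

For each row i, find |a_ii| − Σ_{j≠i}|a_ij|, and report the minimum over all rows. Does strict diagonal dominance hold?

-2

row 1: |8| − (2+2) = 4
row 2: |2| − (2+2) = -2
row 3: |9| − (1+1) = 7
minimum over rows = -2 → not strictly diagonally dominant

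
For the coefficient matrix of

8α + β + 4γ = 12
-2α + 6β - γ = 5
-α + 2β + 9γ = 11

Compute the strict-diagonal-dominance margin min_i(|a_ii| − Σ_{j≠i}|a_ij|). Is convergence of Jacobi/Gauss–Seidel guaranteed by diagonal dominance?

row 1: |8| − (1+4) = 3
row 2: |6| − (2+1) = 3
row 3: |9| − (1+2) = 6
minimum over rows = 3 → strictly diagonally dominant (convergence guaranteed)

3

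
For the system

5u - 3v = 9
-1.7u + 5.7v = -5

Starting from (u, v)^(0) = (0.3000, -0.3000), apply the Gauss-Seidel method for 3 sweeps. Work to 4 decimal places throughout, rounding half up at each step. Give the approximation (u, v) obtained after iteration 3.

(1.5535, -0.4139)

Iteration 1:
  u = (9 - (-3)·-0.3000) / (5) = 1.6200
  v = (-5 - (-1.7)·1.6200) / (5.7) = -0.3940
Iteration 2:
  u = (9 - (-3)·-0.3940) / (5) = 1.5636
  v = (-5 - (-1.7)·1.5636) / (5.7) = -0.4109
Iteration 3:
  u = (9 - (-3)·-0.4109) / (5) = 1.5535
  v = (-5 - (-1.7)·1.5535) / (5.7) = -0.4139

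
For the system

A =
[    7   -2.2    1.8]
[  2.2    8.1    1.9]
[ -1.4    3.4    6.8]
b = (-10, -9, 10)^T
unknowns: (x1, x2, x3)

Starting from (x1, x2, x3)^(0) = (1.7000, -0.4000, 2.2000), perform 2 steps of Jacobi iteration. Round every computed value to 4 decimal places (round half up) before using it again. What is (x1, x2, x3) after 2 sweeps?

(-2.6047, -1.0093, 2.0786)

Iteration 1:
  x1 = (-10 - (-2.2)·-0.4000 - (1.8)·2.2000) / (7) = -2.1200
  x2 = (-9 - (2.2)·1.7000 - (1.9)·2.2000) / (8.1) = -2.0889
  x3 = (10 - (-1.4)·1.7000 - (3.4)·-0.4000) / (6.8) = 2.0206
Iteration 2:
  x1 = (-10 - (-2.2)·-2.0889 - (1.8)·2.0206) / (7) = -2.6047
  x2 = (-9 - (2.2)·-2.1200 - (1.9)·2.0206) / (8.1) = -1.0093
  x3 = (10 - (-1.4)·-2.1200 - (3.4)·-2.0889) / (6.8) = 2.0786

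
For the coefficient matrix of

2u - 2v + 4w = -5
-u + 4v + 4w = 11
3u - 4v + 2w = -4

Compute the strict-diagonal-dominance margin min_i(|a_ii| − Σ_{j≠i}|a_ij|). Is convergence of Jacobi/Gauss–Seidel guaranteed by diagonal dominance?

-5

row 1: |2| − (2+4) = -4
row 2: |4| − (1+4) = -1
row 3: |2| − (3+4) = -5
minimum over rows = -5 → not strictly diagonally dominant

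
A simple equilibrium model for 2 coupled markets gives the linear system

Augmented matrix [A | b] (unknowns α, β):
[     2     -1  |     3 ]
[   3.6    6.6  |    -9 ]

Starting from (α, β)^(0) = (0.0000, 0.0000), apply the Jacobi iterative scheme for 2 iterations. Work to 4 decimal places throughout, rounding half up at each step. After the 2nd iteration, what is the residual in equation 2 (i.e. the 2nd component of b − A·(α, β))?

Iteration 1:
  α = (3 - (-1)·0.0000) / (2) = 1.5000
  β = (-9 - (3.6)·0.0000) / (6.6) = -1.3636
Iteration 2:
  α = (3 - (-1)·-1.3636) / (2) = 0.8182
  β = (-9 - (3.6)·1.5000) / (6.6) = -2.1818
Residual b − A·x = (-0.8182, 2.4544)

2.4544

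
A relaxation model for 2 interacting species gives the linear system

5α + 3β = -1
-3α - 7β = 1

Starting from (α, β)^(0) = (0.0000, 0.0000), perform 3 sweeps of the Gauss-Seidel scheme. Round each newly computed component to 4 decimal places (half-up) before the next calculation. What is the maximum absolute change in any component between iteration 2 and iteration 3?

Iteration 1:
  α = (-1 - (3)·0.0000) / (5) = -0.2000
  β = (1 - (-3)·-0.2000) / (-7) = -0.0571
Iteration 2:
  α = (-1 - (3)·-0.0571) / (5) = -0.1657
  β = (1 - (-3)·-0.1657) / (-7) = -0.0718
Iteration 3:
  α = (-1 - (3)·-0.0718) / (5) = -0.1569
  β = (1 - (-3)·-0.1569) / (-7) = -0.0756
Change: (0.0088, -0.0038) → max |·| = 0.0088

0.0088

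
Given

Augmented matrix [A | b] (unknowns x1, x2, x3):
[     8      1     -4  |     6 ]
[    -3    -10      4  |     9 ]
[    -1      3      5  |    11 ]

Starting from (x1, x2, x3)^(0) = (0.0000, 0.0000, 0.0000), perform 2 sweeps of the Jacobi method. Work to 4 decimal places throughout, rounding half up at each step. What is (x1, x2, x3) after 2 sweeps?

(1.9625, -0.2450, 2.8900)

Iteration 1:
  x1 = (6 - (1)·0.0000 - (-4)·0.0000) / (8) = 0.7500
  x2 = (9 - (-3)·0.0000 - (4)·0.0000) / (-10) = -0.9000
  x3 = (11 - (-1)·0.0000 - (3)·0.0000) / (5) = 2.2000
Iteration 2:
  x1 = (6 - (1)·-0.9000 - (-4)·2.2000) / (8) = 1.9625
  x2 = (9 - (-3)·0.7500 - (4)·2.2000) / (-10) = -0.2450
  x3 = (11 - (-1)·0.7500 - (3)·-0.9000) / (5) = 2.8900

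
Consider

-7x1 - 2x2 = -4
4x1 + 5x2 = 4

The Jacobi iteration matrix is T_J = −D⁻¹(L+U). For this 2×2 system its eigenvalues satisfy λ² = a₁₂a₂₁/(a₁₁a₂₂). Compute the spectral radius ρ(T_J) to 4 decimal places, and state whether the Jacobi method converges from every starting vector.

a₁₂a₂₁/(a₁₁a₂₂) = (-2)·(4) / ((-7)·(5)) = 0.228571
ρ = √|0.228571| = √0.228571 = 0.4781
ρ < 1, so Jacobi converges

0.4781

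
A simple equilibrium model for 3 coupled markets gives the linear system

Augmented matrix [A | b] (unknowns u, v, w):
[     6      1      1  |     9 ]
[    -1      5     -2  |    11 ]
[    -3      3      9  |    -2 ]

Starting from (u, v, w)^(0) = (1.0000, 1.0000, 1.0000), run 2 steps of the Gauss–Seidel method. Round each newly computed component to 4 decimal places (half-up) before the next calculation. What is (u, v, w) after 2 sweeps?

Iteration 1:
  u = (9 - (1)·1.0000 - (1)·1.0000) / (6) = 1.1667
  v = (11 - (-1)·1.1667 - (-2)·1.0000) / (5) = 2.8333
  w = (-2 - (-3)·1.1667 - (3)·2.8333) / (9) = -0.7778
Iteration 2:
  u = (9 - (1)·2.8333 - (1)·-0.7778) / (6) = 1.1574
  v = (11 - (-1)·1.1574 - (-2)·-0.7778) / (5) = 2.1204
  w = (-2 - (-3)·1.1574 - (3)·2.1204) / (9) = -0.5432

(1.1574, 2.1204, -0.5432)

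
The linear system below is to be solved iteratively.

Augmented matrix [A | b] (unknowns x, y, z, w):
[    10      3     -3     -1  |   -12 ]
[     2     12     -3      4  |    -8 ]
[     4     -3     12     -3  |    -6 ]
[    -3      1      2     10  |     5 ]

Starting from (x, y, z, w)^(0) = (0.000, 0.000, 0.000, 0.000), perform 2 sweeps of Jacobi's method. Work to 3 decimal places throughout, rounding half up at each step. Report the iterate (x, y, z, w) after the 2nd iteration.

(-1.100, -0.758, -0.142, 0.307)

Iteration 1:
  x = (-12 - (3)·0.000 - (-3)·0.000 - (-1)·0.000) / (10) = -1.200
  y = (-8 - (2)·0.000 - (-3)·0.000 - (4)·0.000) / (12) = -0.667
  z = (-6 - (4)·0.000 - (-3)·0.000 - (-3)·0.000) / (12) = -0.500
  w = (5 - (-3)·0.000 - (1)·0.000 - (2)·0.000) / (10) = 0.500
Iteration 2:
  x = (-12 - (3)·-0.667 - (-3)·-0.500 - (-1)·0.500) / (10) = -1.100
  y = (-8 - (2)·-1.200 - (-3)·-0.500 - (4)·0.500) / (12) = -0.758
  z = (-6 - (4)·-1.200 - (-3)·-0.667 - (-3)·0.500) / (12) = -0.142
  w = (5 - (-3)·-1.200 - (1)·-0.667 - (2)·-0.500) / (10) = 0.307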